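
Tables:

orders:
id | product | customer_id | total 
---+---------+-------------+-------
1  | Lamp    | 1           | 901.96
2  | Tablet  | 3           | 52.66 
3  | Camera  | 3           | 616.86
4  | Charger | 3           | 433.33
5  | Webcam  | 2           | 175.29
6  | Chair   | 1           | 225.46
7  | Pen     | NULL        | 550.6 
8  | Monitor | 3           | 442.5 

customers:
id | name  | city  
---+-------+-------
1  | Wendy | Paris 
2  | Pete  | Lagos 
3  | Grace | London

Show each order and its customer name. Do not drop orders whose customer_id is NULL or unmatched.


LEFT JOIN keeps every row from orders (the left table); where customer_id has no match in customers, the customer columns become NULL. Walk through each order:
  - order 1 (Lamp): customer_id=1 -> matches Wendy
  - order 2 (Tablet): customer_id=3 -> matches Grace
  - order 3 (Camera): customer_id=3 -> matches Grace
  - order 4 (Charger): customer_id=3 -> matches Grace
  - order 5 (Webcam): customer_id=2 -> matches Pete
  - order 6 (Chair): customer_id=1 -> matches Wendy
  - order 7 (Pen): customer_id=NULL, no match -> kept with NULL
  - order 8 (Monitor): customer_id=3 -> matches Grace
All 8 rows appear; 1 has NULL customer.

SQL:
SELECT a.product, b.name AS customer
FROM orders a
LEFT JOIN customers b ON a.customer_id = b.id

Result:
product | customer
--------+---------
Lamp    | Wendy   
Tablet  | Grace   
Camera  | Grace   
Charger | Grace   
Webcam  | Pete    
Chair   | Wendy   
Pen     | NULL    
Monitor | Grace   


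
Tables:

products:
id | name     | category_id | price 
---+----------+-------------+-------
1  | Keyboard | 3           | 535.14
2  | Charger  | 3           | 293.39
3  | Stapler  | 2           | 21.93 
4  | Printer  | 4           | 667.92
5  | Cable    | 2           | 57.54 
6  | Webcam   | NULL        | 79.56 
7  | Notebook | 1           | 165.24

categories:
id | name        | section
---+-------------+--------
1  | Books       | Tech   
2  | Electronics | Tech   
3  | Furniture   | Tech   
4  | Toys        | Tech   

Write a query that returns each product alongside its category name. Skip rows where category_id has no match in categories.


INNER JOIN keeps only products rows whose category_id matches an id in categories. Walk through each product:
  - product 1 (Keyboard): category_id=3 -> matches Furniture
  - product 2 (Charger): category_id=3 -> matches Furniture
  - product 3 (Stapler): category_id=2 -> matches Electronics
  - product 4 (Printer): category_id=4 -> matches Toys
  - product 5 (Cable): category_id=2 -> matches Electronics
  - product 6 (Webcam): category_id=NULL, no match -> dropped
  - product 7 (Notebook): category_id=1 -> matches Books
So 1 of 7 rows is dropped.

SQL:
SELECT a.name, b.name AS category
FROM products a
INNER JOIN categories b ON a.category_id = b.id

Result:
name     | category   
---------+------------
Keyboard | Furniture  
Charger  | Furniture  
Stapler  | Electronics
Printer  | Toys       
Cable    | Electronics
Notebook | Books      


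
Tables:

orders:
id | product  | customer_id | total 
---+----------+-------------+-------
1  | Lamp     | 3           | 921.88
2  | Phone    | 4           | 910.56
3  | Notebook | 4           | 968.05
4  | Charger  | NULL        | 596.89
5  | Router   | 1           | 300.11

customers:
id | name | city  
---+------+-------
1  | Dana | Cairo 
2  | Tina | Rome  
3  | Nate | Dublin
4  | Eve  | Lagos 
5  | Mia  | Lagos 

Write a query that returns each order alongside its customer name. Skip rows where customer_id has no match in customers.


INNER JOIN keeps only orders rows whose customer_id matches an id in customers. Walk through each order:
  - order 1 (Lamp): customer_id=3 -> matches Nate
  - order 2 (Phone): customer_id=4 -> matches Eve
  - order 3 (Notebook): customer_id=4 -> matches Eve
  - order 4 (Charger): customer_id=NULL, no match -> dropped
  - order 5 (Router): customer_id=1 -> matches Dana
So 1 of 5 rows is dropped.

SQL:
SELECT a.product, b.name AS customer
FROM orders a
INNER JOIN customers b ON a.customer_id = b.id

Result:
product  | customer
---------+---------
Lamp     | Nate    
Phone    | Eve     
Notebook | Eve     
Router   | Dana    


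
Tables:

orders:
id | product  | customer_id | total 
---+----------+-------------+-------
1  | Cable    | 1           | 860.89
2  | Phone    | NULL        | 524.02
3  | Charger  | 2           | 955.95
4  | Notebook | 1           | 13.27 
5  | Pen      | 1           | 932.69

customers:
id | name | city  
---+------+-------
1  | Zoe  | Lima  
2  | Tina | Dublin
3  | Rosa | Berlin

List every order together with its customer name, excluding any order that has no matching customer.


INNER JOIN keeps only orders rows whose customer_id matches an id in customers. Walk through each order:
  - order 1 (Cable): customer_id=1 -> matches Zoe
  - order 2 (Phone): customer_id=NULL, no match -> dropped
  - order 3 (Charger): customer_id=2 -> matches Tina
  - order 4 (Notebook): customer_id=1 -> matches Zoe
  - order 5 (Pen): customer_id=1 -> matches Zoe
So 1 of 5 rows is dropped.

SQL:
SELECT a.product, b.name AS customer
FROM orders a
INNER JOIN customers b ON a.customer_id = b.id

Result:
product  | customer
---------+---------
Cable    | Zoe     
Charger  | Tina    
Notebook | Zoe     
Pen      | Zoe     


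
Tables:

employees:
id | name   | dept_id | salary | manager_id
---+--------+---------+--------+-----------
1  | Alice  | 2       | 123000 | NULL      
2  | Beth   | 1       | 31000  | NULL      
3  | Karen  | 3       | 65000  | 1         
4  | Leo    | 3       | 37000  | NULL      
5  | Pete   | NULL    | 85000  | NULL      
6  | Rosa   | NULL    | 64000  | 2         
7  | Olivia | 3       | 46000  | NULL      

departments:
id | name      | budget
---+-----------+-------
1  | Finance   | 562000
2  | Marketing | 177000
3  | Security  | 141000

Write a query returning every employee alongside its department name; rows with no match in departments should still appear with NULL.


LEFT JOIN keeps every row from employees (the left table); where dept_id has no match in departments, the department columns become NULL. Walk through each employee:
  - employee 1 (Alice): dept_id=2 -> matches Marketing
  - employee 2 (Beth): dept_id=1 -> matches Finance
  - employee 3 (Karen): dept_id=3 -> matches Security
  - employee 4 (Leo): dept_id=3 -> matches Security
  - employee 5 (Pete): dept_id=NULL, no match -> kept with NULL
  - employee 6 (Rosa): dept_id=NULL, no match -> kept with NULL
  - employee 7 (Olivia): dept_id=3 -> matches Security
All 7 rows appear; 2 have NULL department.

SQL:
SELECT a.name, b.name AS department
FROM employees a
LEFT JOIN departments b ON a.dept_id = b.id

Result:
name   | department
-------+-----------
Alice  | Marketing 
Beth   | Finance   
Karen  | Security  
Leo    | Security  
Pete   | NULL      
Rosa   | NULL      
Olivia | Security  


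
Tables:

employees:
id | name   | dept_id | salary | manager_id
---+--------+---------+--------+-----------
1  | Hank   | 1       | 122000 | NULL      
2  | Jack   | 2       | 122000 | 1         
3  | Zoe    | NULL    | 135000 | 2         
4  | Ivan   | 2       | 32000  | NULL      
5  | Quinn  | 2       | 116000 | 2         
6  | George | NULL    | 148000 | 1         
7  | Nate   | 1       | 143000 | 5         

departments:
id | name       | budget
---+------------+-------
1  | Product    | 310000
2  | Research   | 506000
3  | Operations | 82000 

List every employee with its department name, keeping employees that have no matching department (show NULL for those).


LEFT JOIN keeps every row from employees (the left table); where dept_id has no match in departments, the department columns become NULL. Walk through each employee:
  - employee 1 (Hank): dept_id=1 -> matches Product
  - employee 2 (Jack): dept_id=2 -> matches Research
  - employee 3 (Zoe): dept_id=NULL, no match -> kept with NULL
  - employee 4 (Ivan): dept_id=2 -> matches Research
  - employee 5 (Quinn): dept_id=2 -> matches Research
  - employee 6 (George): dept_id=NULL, no match -> kept with NULL
  - employee 7 (Nate): dept_id=1 -> matches Product
All 7 rows appear; 2 have NULL department.

SQL:
SELECT a.name, b.name AS department
FROM employees a
LEFT JOIN departments b ON a.dept_id = b.id

Result:
name   | department
-------+-----------
Hank   | Product   
Jack   | Research  
Zoe    | NULL      
Ivan   | Research  
Quinn  | Research  
George | NULL      
Nate   | Product   


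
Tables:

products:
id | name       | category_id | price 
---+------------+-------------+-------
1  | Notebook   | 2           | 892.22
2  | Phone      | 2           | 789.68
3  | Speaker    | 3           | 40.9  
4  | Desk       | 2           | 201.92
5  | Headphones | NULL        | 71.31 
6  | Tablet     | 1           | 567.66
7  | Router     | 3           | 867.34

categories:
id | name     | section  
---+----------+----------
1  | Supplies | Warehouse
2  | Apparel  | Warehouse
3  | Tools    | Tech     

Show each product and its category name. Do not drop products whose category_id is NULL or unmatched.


LEFT JOIN keeps every row from products (the left table); where category_id has no match in categories, the category columns become NULL. Walk through each product:
  - product 1 (Notebook): category_id=2 -> matches Apparel
  - product 2 (Phone): category_id=2 -> matches Apparel
  - product 3 (Speaker): category_id=3 -> matches Tools
  - product 4 (Desk): category_id=2 -> matches Apparel
  - product 5 (Headphones): category_id=NULL, no match -> kept with NULL
  - product 6 (Tablet): category_id=1 -> matches Supplies
  - product 7 (Router): category_id=3 -> matches Tools
All 7 rows appear; 1 has NULL category.

SQL:
SELECT a.name, b.name AS category
FROM products a
LEFT JOIN categories b ON a.category_id = b.id

Result:
name       | category
-----------+---------
Notebook   | Apparel 
Phone      | Apparel 
Speaker    | Tools   
Desk       | Apparel 
Headphones | NULL    
Tablet     | Supplies
Router     | Tools   


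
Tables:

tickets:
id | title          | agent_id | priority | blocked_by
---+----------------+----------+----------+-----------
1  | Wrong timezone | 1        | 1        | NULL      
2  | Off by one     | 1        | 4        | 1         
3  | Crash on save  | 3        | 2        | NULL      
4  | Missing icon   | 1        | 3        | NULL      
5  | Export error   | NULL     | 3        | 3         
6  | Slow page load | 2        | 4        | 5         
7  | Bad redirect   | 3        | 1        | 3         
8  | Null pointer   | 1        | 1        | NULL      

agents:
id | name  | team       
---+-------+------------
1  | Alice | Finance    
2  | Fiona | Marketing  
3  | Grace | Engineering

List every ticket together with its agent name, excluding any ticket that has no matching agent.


INNER JOIN keeps only tickets rows whose agent_id matches an id in agents. Walk through each ticket:
  - ticket 1 (Wrong timezone): agent_id=1 -> matches Alice
  - ticket 2 (Off by one): agent_id=1 -> matches Alice
  - ticket 3 (Crash on save): agent_id=3 -> matches Grace
  - ticket 4 (Missing icon): agent_id=1 -> matches Alice
  - ticket 5 (Export error): agent_id=NULL, no match -> dropped
  - ticket 6 (Slow page load): agent_id=2 -> matches Fiona
  - ticket 7 (Bad redirect): agent_id=3 -> matches Grace
  - ticket 8 (Null pointer): agent_id=1 -> matches Alice
So 1 of 8 rows is dropped.

SQL:
SELECT a.title, b.name AS agent
FROM tickets a
INNER JOIN agents b ON a.agent_id = b.id

Result:
title          | agent
---------------+------
Wrong timezone | Alice
Off by one     | Alice
Crash on save  | Grace
Missing icon   | Alice
Slow page load | Fiona
Bad redirect   | Grace
Null pointer   | Alice


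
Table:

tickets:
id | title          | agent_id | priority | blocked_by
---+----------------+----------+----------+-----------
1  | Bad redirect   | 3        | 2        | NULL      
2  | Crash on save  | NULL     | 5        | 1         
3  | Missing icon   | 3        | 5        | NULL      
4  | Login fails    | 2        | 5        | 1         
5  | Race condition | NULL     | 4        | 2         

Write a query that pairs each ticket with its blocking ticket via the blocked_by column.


This is a self-join: tickets is joined to a second copy of itself, matching each row's blocked_by to another row's id. Use LEFT JOIN so rows with blocked_by=NULL are kept.
  - ticket 1 (Bad redirect): blocked_by=NULL -> NULL
  - ticket 2 (Crash on save): blocked_by=1 -> Bad redirect
  - ticket 3 (Missing icon): blocked_by=NULL -> NULL
  - ticket 4 (Login fails): blocked_by=1 -> Bad redirect
  - ticket 5 (Race condition): blocked_by=2 -> Crash on save

SQL:
SELECT a.title AS item, b.title AS blocked_by
FROM tickets a
LEFT JOIN tickets b ON a.blocked_by = b.id

Result:
item           | blocked_by   
---------------+--------------
Bad redirect   | NULL         
Crash on save  | Bad redirect 
Missing icon   | NULL         
Login fails    | Bad redirect 
Race condition | Crash on save


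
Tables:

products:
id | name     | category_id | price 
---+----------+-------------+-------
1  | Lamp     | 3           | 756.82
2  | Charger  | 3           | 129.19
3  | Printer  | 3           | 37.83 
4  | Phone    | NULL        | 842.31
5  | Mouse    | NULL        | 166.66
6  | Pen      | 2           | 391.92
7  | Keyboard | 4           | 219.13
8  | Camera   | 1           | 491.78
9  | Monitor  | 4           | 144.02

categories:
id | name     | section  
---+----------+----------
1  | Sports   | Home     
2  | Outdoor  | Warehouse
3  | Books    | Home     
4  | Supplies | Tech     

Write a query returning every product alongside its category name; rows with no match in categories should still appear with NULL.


LEFT JOIN keeps every row from products (the left table); where category_id has no match in categories, the category columns become NULL. Walk through each product:
  - product 1 (Lamp): category_id=3 -> matches Books
  - product 2 (Charger): category_id=3 -> matches Books
  - product 3 (Printer): category_id=3 -> matches Books
  - product 4 (Phone): category_id=NULL, no match -> kept with NULL
  - product 5 (Mouse): category_id=NULL, no match -> kept with NULL
  - product 6 (Pen): category_id=2 -> matches Outdoor
  - product 7 (Keyboard): category_id=4 -> matches Supplies
  - product 8 (Camera): category_id=1 -> matches Sports
  - product 9 (Monitor): category_id=4 -> matches Supplies
All 9 rows appear; 2 have NULL category.

SQL:
SELECT a.name, b.name AS category
FROM products a
LEFT JOIN categories b ON a.category_id = b.id

Result:
name     | category
---------+---------
Lamp     | Books   
Charger  | Books   
Printer  | Books   
Phone    | NULL    
Mouse    | NULL    
Pen      | Outdoor 
Keyboard | Supplies
Camera   | Sports  
Monitor  | Supplies


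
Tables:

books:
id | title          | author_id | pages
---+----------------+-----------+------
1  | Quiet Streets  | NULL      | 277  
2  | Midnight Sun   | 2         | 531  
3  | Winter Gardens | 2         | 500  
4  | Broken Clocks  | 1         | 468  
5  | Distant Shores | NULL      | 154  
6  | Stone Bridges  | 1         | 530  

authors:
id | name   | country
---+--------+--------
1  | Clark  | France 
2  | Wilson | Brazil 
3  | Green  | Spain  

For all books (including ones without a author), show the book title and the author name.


LEFT JOIN keeps every row from books (the left table); where author_id has no match in authors, the author columns become NULL. Walk through each book:
  - book 1 (Quiet Streets): author_id=NULL, no match -> kept with NULL
  - book 2 (Midnight Sun): author_id=2 -> matches Wilson
  - book 3 (Winter Gardens): author_id=2 -> matches Wilson
  - book 4 (Broken Clocks): author_id=1 -> matches Clark
  - book 5 (Distant Shores): author_id=NULL, no match -> kept with NULL
  - book 6 (Stone Bridges): author_id=1 -> matches Clark
All 6 rows appear; 2 have NULL author.

SQL:
SELECT a.title, b.name AS author
FROM books a
LEFT JOIN authors b ON a.author_id = b.id

Result:
title          | author
---------------+-------
Quiet Streets  | NULL  
Midnight Sun   | Wilson
Winter Gardens | Wilson
Broken Clocks  | Clark 
Distant Shores | NULL  
Stone Bridges  | Clark 


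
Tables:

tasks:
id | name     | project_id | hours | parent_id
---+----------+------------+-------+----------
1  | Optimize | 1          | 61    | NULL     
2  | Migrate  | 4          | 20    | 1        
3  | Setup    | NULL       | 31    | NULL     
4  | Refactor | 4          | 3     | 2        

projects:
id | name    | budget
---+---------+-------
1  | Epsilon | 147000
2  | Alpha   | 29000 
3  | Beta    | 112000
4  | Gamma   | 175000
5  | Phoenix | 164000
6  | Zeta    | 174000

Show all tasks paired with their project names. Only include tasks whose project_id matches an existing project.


INNER JOIN keeps only tasks rows whose project_id matches an id in projects. Walk through each task:
  - task 1 (Optimize): project_id=1 -> matches Epsilon
  - task 2 (Migrate): project_id=4 -> matches Gamma
  - task 3 (Setup): project_id=NULL, no match -> dropped
  - task 4 (Refactor): project_id=4 -> matches Gamma
So 1 of 4 rows is dropped.

SQL:
SELECT a.name, b.name AS project
FROM tasks a
INNER JOIN projects b ON a.project_id = b.id

Result:
name     | project
---------+--------
Optimize | Epsilon
Migrate  | Gamma  
Refactor | Gamma  


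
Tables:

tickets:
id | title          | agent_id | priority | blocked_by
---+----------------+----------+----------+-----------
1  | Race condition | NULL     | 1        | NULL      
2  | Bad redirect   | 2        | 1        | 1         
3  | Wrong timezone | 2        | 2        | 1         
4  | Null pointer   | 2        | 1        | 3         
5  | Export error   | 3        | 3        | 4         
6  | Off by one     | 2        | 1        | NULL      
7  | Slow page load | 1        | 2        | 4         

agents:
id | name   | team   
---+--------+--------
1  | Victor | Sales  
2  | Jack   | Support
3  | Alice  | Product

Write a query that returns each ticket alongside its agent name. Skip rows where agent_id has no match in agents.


INNER JOIN keeps only tickets rows whose agent_id matches an id in agents. Walk through each ticket:
  - ticket 1 (Race condition): agent_id=NULL, no match -> dropped
  - ticket 2 (Bad redirect): agent_id=2 -> matches Jack
  - ticket 3 (Wrong timezone): agent_id=2 -> matches Jack
  - ticket 4 (Null pointer): agent_id=2 -> matches Jack
  - ticket 5 (Export error): agent_id=3 -> matches Alice
  - ticket 6 (Off by one): agent_id=2 -> matches Jack
  - ticket 7 (Slow page load): agent_id=1 -> matches Victor
So 1 of 7 rows is dropped.

SQL:
SELECT a.title, b.name AS agent
FROM tickets a
INNER JOIN agents b ON a.agent_id = b.id

Result:
title          | agent 
---------------+-------
Bad redirect   | Jack  
Wrong timezone | Jack  
Null pointer   | Jack  
Export error   | Alice 
Off by one     | Jack  
Slow page load | Victor


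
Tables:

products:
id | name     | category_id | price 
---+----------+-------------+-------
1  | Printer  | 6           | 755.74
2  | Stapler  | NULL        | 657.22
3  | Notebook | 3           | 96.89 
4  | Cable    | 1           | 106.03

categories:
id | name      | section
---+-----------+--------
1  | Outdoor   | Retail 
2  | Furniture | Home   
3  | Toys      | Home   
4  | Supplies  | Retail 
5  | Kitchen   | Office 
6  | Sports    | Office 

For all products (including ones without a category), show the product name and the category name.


LEFT JOIN keeps every row from products (the left table); where category_id has no match in categories, the category columns become NULL. Walk through each product:
  - product 1 (Printer): category_id=6 -> matches Sports
  - product 2 (Stapler): category_id=NULL, no match -> kept with NULL
  - product 3 (Notebook): category_id=3 -> matches Toys
  - product 4 (Cable): category_id=1 -> matches Outdoor
All 4 rows appear; 1 has NULL category.

SQL:
SELECT a.name, b.name AS category
FROM products a
LEFT JOIN categories b ON a.category_id = b.id

Result:
name     | category
---------+---------
Printer  | Sports  
Stapler  | NULL    
Notebook | Toys    
Cable    | Outdoor 


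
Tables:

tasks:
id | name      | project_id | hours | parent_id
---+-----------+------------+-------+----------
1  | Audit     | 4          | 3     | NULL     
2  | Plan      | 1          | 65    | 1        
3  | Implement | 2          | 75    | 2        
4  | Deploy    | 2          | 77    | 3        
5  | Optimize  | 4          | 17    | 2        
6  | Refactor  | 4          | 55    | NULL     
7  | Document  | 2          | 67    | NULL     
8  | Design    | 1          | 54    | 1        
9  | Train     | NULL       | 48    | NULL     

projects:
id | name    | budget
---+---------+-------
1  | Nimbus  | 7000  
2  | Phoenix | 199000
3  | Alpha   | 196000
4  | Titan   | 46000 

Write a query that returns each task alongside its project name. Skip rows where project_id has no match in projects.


INNER JOIN keeps only tasks rows whose project_id matches an id in projects. Walk through each task:
  - task 1 (Audit): project_id=4 -> matches Titan
  - task 2 (Plan): project_id=1 -> matches Nimbus
  - task 3 (Implement): project_id=2 -> matches Phoenix
  - task 4 (Deploy): project_id=2 -> matches Phoenix
  - task 5 (Optimize): project_id=4 -> matches Titan
  - task 6 (Refactor): project_id=4 -> matches Titan
  - task 7 (Document): project_id=2 -> matches Phoenix
  - task 8 (Design): project_id=1 -> matches Nimbus
  - task 9 (Train): project_id=NULL, no match -> dropped
So 1 of 9 rows is dropped.

SQL:
SELECT a.name, b.name AS project
FROM tasks a
INNER JOIN projects b ON a.project_id = b.id

Result:
name      | project
----------+--------
Audit     | Titan  
Plan      | Nimbus 
Implement | Phoenix
Deploy    | Phoenix
Optimize  | Titan  
Refactor  | Titan  
Document  | Phoenix
Design    | Nimbus 


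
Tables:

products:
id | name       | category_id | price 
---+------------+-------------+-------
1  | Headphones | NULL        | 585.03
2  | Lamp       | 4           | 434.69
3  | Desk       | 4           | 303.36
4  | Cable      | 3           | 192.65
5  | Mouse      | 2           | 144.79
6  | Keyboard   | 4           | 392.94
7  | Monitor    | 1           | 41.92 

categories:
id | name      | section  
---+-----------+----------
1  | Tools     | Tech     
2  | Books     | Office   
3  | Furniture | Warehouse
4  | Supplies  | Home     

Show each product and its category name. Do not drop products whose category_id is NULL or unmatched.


LEFT JOIN keeps every row from products (the left table); where category_id has no match in categories, the category columns become NULL. Walk through each product:
  - product 1 (Headphones): category_id=NULL, no match -> kept with NULL
  - product 2 (Lamp): category_id=4 -> matches Supplies
  - product 3 (Desk): category_id=4 -> matches Supplies
  - product 4 (Cable): category_id=3 -> matches Furniture
  - product 5 (Mouse): category_id=2 -> matches Books
  - product 6 (Keyboard): category_id=4 -> matches Supplies
  - product 7 (Monitor): category_id=1 -> matches Tools
All 7 rows appear; 1 has NULL category.

SQL:
SELECT a.name, b.name AS category
FROM products a
LEFT JOIN categories b ON a.category_id = b.id

Result:
name       | category 
-----------+----------
Headphones | NULL     
Lamp       | Supplies 
Desk       | Supplies 
Cable      | Furniture
Mouse      | Books    
Keyboard   | Supplies 
Monitor    | Tools    


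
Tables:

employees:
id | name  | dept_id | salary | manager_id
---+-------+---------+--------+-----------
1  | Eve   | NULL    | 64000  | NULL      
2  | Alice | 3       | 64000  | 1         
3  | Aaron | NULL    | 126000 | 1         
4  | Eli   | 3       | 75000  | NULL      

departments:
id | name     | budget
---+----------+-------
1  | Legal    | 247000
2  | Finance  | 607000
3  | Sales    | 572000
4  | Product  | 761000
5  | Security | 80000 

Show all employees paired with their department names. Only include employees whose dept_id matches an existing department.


INNER JOIN keeps only employees rows whose dept_id matches an id in departments. Walk through each employee:
  - employee 1 (Eve): dept_id=NULL, no match -> dropped
  - employee 2 (Alice): dept_id=3 -> matches Sales
  - employee 3 (Aaron): dept_id=NULL, no match -> dropped
  - employee 4 (Eli): dept_id=3 -> matches Sales
So 2 of 4 rows are dropped.

SQL:
SELECT a.name, b.name AS department
FROM employees a
INNER JOIN departments b ON a.dept_id = b.id

Result:
name  | department
------+-----------
Alice | Sales     
Eli   | Sales     


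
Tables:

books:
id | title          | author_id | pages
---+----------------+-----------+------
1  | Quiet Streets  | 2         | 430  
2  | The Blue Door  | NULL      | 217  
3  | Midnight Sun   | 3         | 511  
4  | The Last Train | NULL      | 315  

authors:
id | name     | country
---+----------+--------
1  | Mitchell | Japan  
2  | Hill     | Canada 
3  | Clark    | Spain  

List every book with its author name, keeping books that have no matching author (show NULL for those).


LEFT JOIN keeps every row from books (the left table); where author_id has no match in authors, the author columns become NULL. Walk through each book:
  - book 1 (Quiet Streets): author_id=2 -> matches Hill
  - book 2 (The Blue Door): author_id=NULL, no match -> kept with NULL
  - book 3 (Midnight Sun): author_id=3 -> matches Clark
  - book 4 (The Last Train): author_id=NULL, no match -> kept with NULL
All 4 rows appear; 2 have NULL author.

SQL:
SELECT a.title, b.name AS author
FROM books a
LEFT JOIN authors b ON a.author_id = b.id

Result:
title          | author
---------------+-------
Quiet Streets  | Hill  
The Blue Door  | NULL  
Midnight Sun   | Clark 
The Last Train | NULL  


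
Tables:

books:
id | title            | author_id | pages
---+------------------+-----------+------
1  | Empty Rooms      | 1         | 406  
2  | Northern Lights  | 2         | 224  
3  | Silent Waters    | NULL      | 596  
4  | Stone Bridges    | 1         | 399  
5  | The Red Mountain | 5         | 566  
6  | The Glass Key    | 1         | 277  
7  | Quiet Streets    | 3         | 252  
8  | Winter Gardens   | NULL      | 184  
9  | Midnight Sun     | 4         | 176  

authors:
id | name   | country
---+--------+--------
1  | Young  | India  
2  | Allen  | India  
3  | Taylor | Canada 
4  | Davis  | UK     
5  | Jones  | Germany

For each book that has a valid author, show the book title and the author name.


INNER JOIN keeps only books rows whose author_id matches an id in authors. Walk through each book:
  - book 1 (Empty Rooms): author_id=1 -> matches Young
  - book 2 (Northern Lights): author_id=2 -> matches Allen
  - book 3 (Silent Waters): author_id=NULL, no match -> dropped
  - book 4 (Stone Bridges): author_id=1 -> matches Young
  - book 5 (The Red Mountain): author_id=5 -> matches Jones
  - book 6 (The Glass Key): author_id=1 -> matches Young
  - book 7 (Quiet Streets): author_id=3 -> matches Taylor
  - book 8 (Winter Gardens): author_id=NULL, no match -> dropped
  - book 9 (Midnight Sun): author_id=4 -> matches Davis
So 2 of 9 rows are dropped.

SQL:
SELECT a.title, b.name AS author
FROM books a
INNER JOIN authors b ON a.author_id = b.id

Result:
title            | author
-----------------+-------
Empty Rooms      | Young 
Northern Lights  | Allen 
Stone Bridges    | Young 
The Red Mountain | Jones 
The Glass Key    | Young 
Quiet Streets    | Taylor
Midnight Sun     | Davis 


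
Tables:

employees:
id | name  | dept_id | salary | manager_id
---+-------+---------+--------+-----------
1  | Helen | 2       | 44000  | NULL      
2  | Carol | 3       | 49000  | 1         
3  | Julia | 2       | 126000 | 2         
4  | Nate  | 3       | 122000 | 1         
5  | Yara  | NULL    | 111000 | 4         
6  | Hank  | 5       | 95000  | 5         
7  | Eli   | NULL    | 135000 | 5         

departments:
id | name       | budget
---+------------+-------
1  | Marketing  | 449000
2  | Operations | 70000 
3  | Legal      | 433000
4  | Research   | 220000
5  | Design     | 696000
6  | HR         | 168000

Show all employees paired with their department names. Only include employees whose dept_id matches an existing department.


INNER JOIN keeps only employees rows whose dept_id matches an id in departments. Walk through each employee:
  - employee 1 (Helen): dept_id=2 -> matches Operations
  - employee 2 (Carol): dept_id=3 -> matches Legal
  - employee 3 (Julia): dept_id=2 -> matches Operations
  - employee 4 (Nate): dept_id=3 -> matches Legal
  - employee 5 (Yara): dept_id=NULL, no match -> dropped
  - employee 6 (Hank): dept_id=5 -> matches Design
  - employee 7 (Eli): dept_id=NULL, no match -> dropped
So 2 of 7 rows are dropped.

SQL:
SELECT a.name, b.name AS department
FROM employees a
INNER JOIN departments b ON a.dept_id = b.id

Result:
name  | department
------+-----------
Helen | Operations
Carol | Legal     
Julia | Operations
Nate  | Legal     
Hank  | Design    


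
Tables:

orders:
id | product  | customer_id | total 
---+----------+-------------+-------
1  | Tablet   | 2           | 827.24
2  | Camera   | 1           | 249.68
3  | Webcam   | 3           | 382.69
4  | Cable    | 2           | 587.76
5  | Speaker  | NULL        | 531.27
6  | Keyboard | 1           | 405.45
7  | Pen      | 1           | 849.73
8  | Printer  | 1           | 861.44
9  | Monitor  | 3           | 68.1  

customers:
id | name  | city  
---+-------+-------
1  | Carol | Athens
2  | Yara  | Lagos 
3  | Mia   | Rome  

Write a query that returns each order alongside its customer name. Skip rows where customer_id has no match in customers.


INNER JOIN keeps only orders rows whose customer_id matches an id in customers. Walk through each order:
  - order 1 (Tablet): customer_id=2 -> matches Yara
  - order 2 (Camera): customer_id=1 -> matches Carol
  - order 3 (Webcam): customer_id=3 -> matches Mia
  - order 4 (Cable): customer_id=2 -> matches Yara
  - order 5 (Speaker): customer_id=NULL, no match -> dropped
  - order 6 (Keyboard): customer_id=1 -> matches Carol
  - order 7 (Pen): customer_id=1 -> matches Carol
  - order 8 (Printer): customer_id=1 -> matches Carol
  - order 9 (Monitor): customer_id=3 -> matches Mia
So 1 of 9 rows is dropped.

SQL:
SELECT a.product, b.name AS customer
FROM orders a
INNER JOIN customers b ON a.customer_id = b.id

Result:
product  | customer
---------+---------
Tablet   | Yara    
Camera   | Carol   
Webcam   | Mia     
Cable    | Yara    
Keyboard | Carol   
Pen      | Carol   
Printer  | Carol   
Monitor  | Mia     


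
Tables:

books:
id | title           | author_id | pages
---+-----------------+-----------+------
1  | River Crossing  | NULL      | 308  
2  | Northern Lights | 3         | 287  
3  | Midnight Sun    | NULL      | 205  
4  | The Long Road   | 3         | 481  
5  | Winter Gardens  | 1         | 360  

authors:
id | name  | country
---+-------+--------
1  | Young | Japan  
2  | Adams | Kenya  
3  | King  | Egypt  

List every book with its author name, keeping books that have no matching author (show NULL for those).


LEFT JOIN keeps every row from books (the left table); where author_id has no match in authors, the author columns become NULL. Walk through each book:
  - book 1 (River Crossing): author_id=NULL, no match -> kept with NULL
  - book 2 (Northern Lights): author_id=3 -> matches King
  - book 3 (Midnight Sun): author_id=NULL, no match -> kept with NULL
  - book 4 (The Long Road): author_id=3 -> matches King
  - book 5 (Winter Gardens): author_id=1 -> matches Young
All 5 rows appear; 2 have NULL author.

SQL:
SELECT a.title, b.name AS author
FROM books a
LEFT JOIN authors b ON a.author_id = b.id

Result:
title           | author
----------------+-------
River Crossing  | NULL  
Northern Lights | King  
Midnight Sun    | NULL  
The Long Road   | King  
Winter Gardens  | Young 


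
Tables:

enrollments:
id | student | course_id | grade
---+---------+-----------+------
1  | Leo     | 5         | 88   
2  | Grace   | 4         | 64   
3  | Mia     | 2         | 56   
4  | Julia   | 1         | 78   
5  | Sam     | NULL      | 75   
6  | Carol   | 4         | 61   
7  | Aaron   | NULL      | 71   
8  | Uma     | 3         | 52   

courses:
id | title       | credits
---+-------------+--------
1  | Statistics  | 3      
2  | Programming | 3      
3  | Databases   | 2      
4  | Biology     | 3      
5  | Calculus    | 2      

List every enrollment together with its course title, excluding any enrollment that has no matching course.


INNER JOIN keeps only enrollments rows whose course_id matches an id in courses. Walk through each enrollment:
  - enrollment 1 (Leo): course_id=5 -> matches Calculus
  - enrollment 2 (Grace): course_id=4 -> matches Biology
  - enrollment 3 (Mia): course_id=2 -> matches Programming
  - enrollment 4 (Julia): course_id=1 -> matches Statistics
  - enrollment 5 (Sam): course_id=NULL, no match -> dropped
  - enrollment 6 (Carol): course_id=4 -> matches Biology
  - enrollment 7 (Aaron): course_id=NULL, no match -> dropped
  - enrollment 8 (Uma): course_id=3 -> matches Databases
So 2 of 8 rows are dropped.

SQL:
SELECT a.student, b.title AS course
FROM enrollments a
INNER JOIN courses b ON a.course_id = b.id

Result:
student | course     
--------+------------
Leo     | Calculus   
Grace   | Biology    
Mia     | Programming
Julia   | Statistics 
Carol   | Biology    
Uma     | Databases  


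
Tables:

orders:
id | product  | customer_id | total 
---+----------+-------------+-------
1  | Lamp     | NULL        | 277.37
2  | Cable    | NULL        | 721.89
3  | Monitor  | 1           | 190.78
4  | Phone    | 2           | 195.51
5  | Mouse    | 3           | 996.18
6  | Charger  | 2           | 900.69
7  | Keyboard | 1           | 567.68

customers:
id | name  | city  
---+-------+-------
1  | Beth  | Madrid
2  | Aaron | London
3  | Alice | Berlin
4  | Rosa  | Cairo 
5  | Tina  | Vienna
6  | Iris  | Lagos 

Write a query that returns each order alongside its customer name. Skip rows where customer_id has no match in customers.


INNER JOIN keeps only orders rows whose customer_id matches an id in customers. Walk through each order:
  - order 1 (Lamp): customer_id=NULL, no match -> dropped
  - order 2 (Cable): customer_id=NULL, no match -> dropped
  - order 3 (Monitor): customer_id=1 -> matches Beth
  - order 4 (Phone): customer_id=2 -> matches Aaron
  - order 5 (Mouse): customer_id=3 -> matches Alice
  - order 6 (Charger): customer_id=2 -> matches Aaron
  - order 7 (Keyboard): customer_id=1 -> matches Beth
So 2 of 7 rows are dropped.

SQL:
SELECT a.product, b.name AS customer
FROM orders a
INNER JOIN customers b ON a.customer_id = b.id

Result:
product  | customer
---------+---------
Monitor  | Beth    
Phone    | Aaron   
Mouse    | Alice   
Charger  | Aaron   
Keyboard | Beth    


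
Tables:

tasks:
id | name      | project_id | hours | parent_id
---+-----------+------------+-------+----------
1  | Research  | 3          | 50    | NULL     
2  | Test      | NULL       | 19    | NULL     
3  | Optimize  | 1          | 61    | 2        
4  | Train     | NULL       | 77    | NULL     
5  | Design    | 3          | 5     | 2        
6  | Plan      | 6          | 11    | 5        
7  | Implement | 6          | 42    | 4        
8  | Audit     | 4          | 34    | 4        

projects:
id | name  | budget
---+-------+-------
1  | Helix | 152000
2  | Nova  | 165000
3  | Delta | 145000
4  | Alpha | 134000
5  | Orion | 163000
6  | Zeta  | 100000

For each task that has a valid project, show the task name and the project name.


INNER JOIN keeps only tasks rows whose project_id matches an id in projects. Walk through each task:
  - task 1 (Research): project_id=3 -> matches Delta
  - task 2 (Test): project_id=NULL, no match -> dropped
  - task 3 (Optimize): project_id=1 -> matches Helix
  - task 4 (Train): project_id=NULL, no match -> dropped
  - task 5 (Design): project_id=3 -> matches Delta
  - task 6 (Plan): project_id=6 -> matches Zeta
  - task 7 (Implement): project_id=6 -> matches Zeta
  - task 8 (Audit): project_id=4 -> matches Alpha
So 2 of 8 rows are dropped.

SQL:
SELECT a.name, b.name AS project
FROM tasks a
INNER JOIN projects b ON a.project_id = b.id

Result:
name      | project
----------+--------
Research  | Delta  
Optimize  | Helix  
Design    | Delta  
Plan      | Zeta   
Implement | Zeta   
Audit     | Alpha  


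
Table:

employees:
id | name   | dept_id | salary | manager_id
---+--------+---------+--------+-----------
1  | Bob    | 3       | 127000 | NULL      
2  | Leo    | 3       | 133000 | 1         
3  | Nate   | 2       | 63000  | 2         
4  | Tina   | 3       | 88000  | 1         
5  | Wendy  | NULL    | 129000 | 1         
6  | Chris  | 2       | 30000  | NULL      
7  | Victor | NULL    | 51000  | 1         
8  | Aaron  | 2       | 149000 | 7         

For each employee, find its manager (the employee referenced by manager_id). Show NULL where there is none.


This is a self-join: employees is joined to a second copy of itself, matching each row's manager_id to another row's id. Use LEFT JOIN so rows with manager_id=NULL are kept.
  - employee 1 (Bob): manager_id=NULL -> NULL
  - employee 2 (Leo): manager_id=1 -> Bob
  - employee 3 (Nate): manager_id=2 -> Leo
  - employee 4 (Tina): manager_id=1 -> Bob
  - employee 5 (Wendy): manager_id=1 -> Bob
  - employee 6 (Chris): manager_id=NULL -> NULL
  - employee 7 (Victor): manager_id=1 -> Bob
  - employee 8 (Aaron): manager_id=7 -> Victor

SQL:
SELECT a.name AS item, b.name AS manager
FROM employees a
LEFT JOIN employees b ON a.manager_id = b.id

Result:
item   | manager
-------+--------
Bob    | NULL   
Leo    | Bob    
Nate   | Leo    
Tina   | Bob    
Wendy  | Bob    
Chris  | NULL   
Victor | Bob    
Aaron  | Victor 


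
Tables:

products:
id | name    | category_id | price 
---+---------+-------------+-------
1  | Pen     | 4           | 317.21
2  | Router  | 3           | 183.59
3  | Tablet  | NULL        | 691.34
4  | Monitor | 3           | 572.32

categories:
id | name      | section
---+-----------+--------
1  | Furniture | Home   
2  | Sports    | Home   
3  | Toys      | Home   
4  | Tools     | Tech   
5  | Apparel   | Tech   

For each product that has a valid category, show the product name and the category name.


INNER JOIN keeps only products rows whose category_id matches an id in categories. Walk through each product:
  - product 1 (Pen): category_id=4 -> matches Tools
  - product 2 (Router): category_id=3 -> matches Toys
  - product 3 (Tablet): category_id=NULL, no match -> dropped
  - product 4 (Monitor): category_id=3 -> matches Toys
So 1 of 4 rows is dropped.

SQL:
SELECT a.name, b.name AS category
FROM products a
INNER JOIN categories b ON a.category_id = b.id

Result:
name    | category
--------+---------
Pen     | Tools   
Router  | Toys    
Monitor | Toys    


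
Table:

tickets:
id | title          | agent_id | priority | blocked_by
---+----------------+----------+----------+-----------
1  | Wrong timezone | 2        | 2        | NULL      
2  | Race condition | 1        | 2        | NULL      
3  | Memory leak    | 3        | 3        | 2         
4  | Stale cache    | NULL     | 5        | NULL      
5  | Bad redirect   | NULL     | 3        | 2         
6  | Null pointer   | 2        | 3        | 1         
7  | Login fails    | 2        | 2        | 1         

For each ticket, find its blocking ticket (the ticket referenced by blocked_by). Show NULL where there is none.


This is a self-join: tickets is joined to a second copy of itself, matching each row's blocked_by to another row's id. Use LEFT JOIN so rows with blocked_by=NULL are kept.
  - ticket 1 (Wrong timezone): blocked_by=NULL -> NULL
  - ticket 2 (Race condition): blocked_by=NULL -> NULL
  - ticket 3 (Memory leak): blocked_by=2 -> Race condition
  - ticket 4 (Stale cache): blocked_by=NULL -> NULL
  - ticket 5 (Bad redirect): blocked_by=2 -> Race condition
  - ticket 6 (Null pointer): blocked_by=1 -> Wrong timezone
  - ticket 7 (Login fails): blocked_by=1 -> Wrong timezone

SQL:
SELECT a.title AS item, b.title AS blocked_by
FROM tickets a
LEFT JOIN tickets b ON a.blocked_by = b.id

Result:
item           | blocked_by    
---------------+---------------
Wrong timezone | NULL          
Race condition | NULL          
Memory leak    | Race condition
Stale cache    | NULL          
Bad redirect   | Race condition
Null pointer   | Wrong timezone
Login fails    | Wrong timezone
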